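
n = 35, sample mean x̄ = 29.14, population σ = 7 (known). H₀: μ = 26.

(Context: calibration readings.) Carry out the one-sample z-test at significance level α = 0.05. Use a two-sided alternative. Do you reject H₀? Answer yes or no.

reject H₀: yes

SE = σ/√n = 7/√35 = 1.1832
z = (x̄−μ₀)/SE = (29.14−26)/1.1832 = 2.6538
p-value (two-sided) = 0.00796
At α=0.05: p < α → reject H₀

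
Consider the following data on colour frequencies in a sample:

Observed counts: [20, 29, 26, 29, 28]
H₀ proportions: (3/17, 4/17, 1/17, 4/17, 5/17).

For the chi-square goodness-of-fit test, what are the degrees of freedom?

df = k − 1 = 5 − 1 = 4

degrees of freedom = 4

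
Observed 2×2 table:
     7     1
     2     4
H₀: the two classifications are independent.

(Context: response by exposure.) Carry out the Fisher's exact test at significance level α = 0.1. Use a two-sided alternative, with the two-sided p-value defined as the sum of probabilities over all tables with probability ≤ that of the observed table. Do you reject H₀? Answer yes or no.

reject H₀: yes

Margins: r₁=8, r₂=6, c₁=9, c₂=5, n=14
p_obs = C(8,7)·C(6,2)/C(14,9); sum pmf over tables with pmf ≤ p_obs
p-value (two-sided) = 0.09091
At α=0.1: p < α → reject H₀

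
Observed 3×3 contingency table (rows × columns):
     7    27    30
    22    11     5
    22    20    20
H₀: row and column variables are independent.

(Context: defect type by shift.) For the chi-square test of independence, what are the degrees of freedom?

df = (r−1)(c−1) = (3−1)·(3−1) = 4

degrees of freedom = 4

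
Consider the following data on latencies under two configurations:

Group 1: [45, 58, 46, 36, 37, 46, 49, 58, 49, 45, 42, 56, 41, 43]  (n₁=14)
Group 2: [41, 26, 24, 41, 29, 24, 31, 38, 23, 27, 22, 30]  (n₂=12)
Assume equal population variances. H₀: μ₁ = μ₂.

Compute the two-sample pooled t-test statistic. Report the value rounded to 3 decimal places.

test statistic = 6.176

x̄₁=46.500, s₁=6.992, n₁=14
x̄₂=29.667, s₂=6.853, n₂=12
s_p² = [13·6.992² + 11·6.853²]/24 = 48.0069
SE = √(s_p²·(1/14+1/12)) = 2.7257
t = (46.500−29.667)/2.7257 = 6.1757
df = 24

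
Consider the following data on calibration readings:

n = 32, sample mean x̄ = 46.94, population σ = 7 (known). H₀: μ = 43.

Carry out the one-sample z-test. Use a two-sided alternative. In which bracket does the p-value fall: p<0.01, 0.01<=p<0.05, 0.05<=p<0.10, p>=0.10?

SE = σ/√n = 7/√32 = 1.2374
z = (x̄−μ₀)/SE = (46.94−43)/1.2374 = 3.1840
p-value (two-sided) = 0.00145
→ bracket: p<0.01

p-value bracket: p<0.01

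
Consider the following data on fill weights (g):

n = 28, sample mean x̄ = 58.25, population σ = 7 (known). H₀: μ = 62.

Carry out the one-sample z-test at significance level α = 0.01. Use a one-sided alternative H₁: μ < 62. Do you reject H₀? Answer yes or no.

SE = σ/√n = 7/√28 = 1.3229
z = (x̄−μ₀)/SE = (58.25−62)/1.3229 = -2.8347
p-value (one-sided, H₁ less) = 0.00229
At α=0.01: p < α → reject H₀

reject H₀: yes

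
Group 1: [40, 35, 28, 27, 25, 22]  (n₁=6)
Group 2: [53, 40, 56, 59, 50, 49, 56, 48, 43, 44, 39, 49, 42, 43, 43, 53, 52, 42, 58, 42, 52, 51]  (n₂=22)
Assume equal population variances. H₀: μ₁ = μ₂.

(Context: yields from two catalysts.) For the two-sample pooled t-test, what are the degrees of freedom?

df = n₁ + n₂ − 2 = 6 + 22 − 2 = 26

degrees of freedom = 26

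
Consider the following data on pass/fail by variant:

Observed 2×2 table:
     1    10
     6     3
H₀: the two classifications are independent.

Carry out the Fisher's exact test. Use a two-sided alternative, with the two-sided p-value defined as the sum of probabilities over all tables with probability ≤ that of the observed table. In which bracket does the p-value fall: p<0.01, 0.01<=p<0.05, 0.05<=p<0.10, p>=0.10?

Margins: r₁=11, r₂=9, c₁=7, c₂=13, n=20
p_obs = C(11,1)·C(9,6)/C(20,7); sum pmf over tables with pmf ≤ p_obs
p-value (two-sided) = 0.01664
→ bracket: 0.01<=p<0.05

p-value bracket: 0.01<=p<0.05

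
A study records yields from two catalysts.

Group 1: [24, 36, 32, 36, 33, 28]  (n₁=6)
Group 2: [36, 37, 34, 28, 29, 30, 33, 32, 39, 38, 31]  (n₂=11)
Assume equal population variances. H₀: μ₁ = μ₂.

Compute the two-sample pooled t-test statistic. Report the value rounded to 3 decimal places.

test statistic = -0.896

x̄₁=31.500, s₁=4.722, n₁=6
x̄₂=33.364, s₂=3.749, n₂=11
s_p² = [5·4.722² + 10·3.749²]/15 = 16.8030
SE = √(s_p²·(1/6+1/11)) = 2.0804
t = (31.500−33.364)/2.0804 = -0.8958
df = 15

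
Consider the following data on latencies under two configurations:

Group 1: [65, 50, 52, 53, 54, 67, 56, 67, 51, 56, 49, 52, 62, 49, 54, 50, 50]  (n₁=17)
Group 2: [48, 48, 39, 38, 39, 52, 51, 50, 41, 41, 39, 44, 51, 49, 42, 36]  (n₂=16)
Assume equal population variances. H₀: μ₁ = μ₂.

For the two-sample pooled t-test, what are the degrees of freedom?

degrees of freedom = 31

df = n₁ + n₂ − 2 = 17 + 16 − 2 = 31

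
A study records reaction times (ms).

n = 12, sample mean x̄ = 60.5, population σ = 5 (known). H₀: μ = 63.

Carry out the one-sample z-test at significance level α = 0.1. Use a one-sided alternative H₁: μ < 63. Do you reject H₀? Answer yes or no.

reject H₀: yes

SE = σ/√n = 5/√12 = 1.4434
z = (x̄−μ₀)/SE = (60.5−63)/1.4434 = -1.7321
p-value (one-sided, H₁ less) = 0.04163
At α=0.1: p < α → reject H₀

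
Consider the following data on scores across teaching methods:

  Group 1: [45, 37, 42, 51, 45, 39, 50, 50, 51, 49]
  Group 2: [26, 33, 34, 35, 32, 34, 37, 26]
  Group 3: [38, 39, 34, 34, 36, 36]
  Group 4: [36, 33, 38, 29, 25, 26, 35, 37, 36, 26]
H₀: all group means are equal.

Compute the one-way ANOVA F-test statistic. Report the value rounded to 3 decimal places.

test statistic = 20.181

Group means [45.90, 32.12, 36.17, 32.10], grand mean 36.882
SSB = Σnᵢ(x̄ᵢ−x̄)² = 1226.021; SSW = ΣΣ(x−x̄ᵢ)² = 607.508
MSB = 1226.021/3 = 408.6737; MSW = 607.508/30 = 20.2503
F = MSB/MSW = 20.1811
df = (3, 30)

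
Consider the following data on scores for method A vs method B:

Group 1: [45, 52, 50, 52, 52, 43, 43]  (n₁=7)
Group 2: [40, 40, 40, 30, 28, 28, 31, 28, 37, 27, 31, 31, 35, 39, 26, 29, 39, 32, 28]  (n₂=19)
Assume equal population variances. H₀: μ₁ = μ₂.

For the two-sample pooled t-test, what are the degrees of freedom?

df = n₁ + n₂ − 2 = 7 + 19 − 2 = 24

degrees of freedom = 24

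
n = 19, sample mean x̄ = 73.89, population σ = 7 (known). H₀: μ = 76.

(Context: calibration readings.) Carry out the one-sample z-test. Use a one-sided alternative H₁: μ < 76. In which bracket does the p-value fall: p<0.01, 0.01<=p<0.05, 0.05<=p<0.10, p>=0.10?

SE = σ/√n = 7/√19 = 1.6059
z = (x̄−μ₀)/SE = (73.89−76)/1.6059 = -1.3139
p-value (one-sided, H₁ less) = 0.09444
→ bracket: 0.05<=p<0.10

p-value bracket: 0.05<=p<0.10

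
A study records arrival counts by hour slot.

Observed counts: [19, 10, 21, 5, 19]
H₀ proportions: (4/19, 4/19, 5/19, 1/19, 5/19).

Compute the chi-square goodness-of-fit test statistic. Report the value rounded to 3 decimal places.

n = 74; E_i = n·p_i = [15.58, 15.58, 19.47, 3.89, 19.47]
χ² = (19−15.58)²/15.58 + (10−15.58)²/15.58 + (21−19.47)²/19.47 + (5−3.89)²/3.89 + (19−19.47)²/19.47 = 3.1939
df = 4

test statistic = 3.194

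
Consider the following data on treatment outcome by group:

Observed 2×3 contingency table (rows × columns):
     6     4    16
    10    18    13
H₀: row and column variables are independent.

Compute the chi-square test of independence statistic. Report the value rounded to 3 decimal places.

test statistic = 7.223

Row totals [26, 41], col totals [16, 22, 29], n=67
χ² = (6−6.21)²/6.21 + (4−8.54)²/8.54 + (16−11.25)²/11.25 + (10−9.79)²/9.79 + (18−13.46)²/13.46 + (13−17.75)²/17.75 = 7.2233
df = 2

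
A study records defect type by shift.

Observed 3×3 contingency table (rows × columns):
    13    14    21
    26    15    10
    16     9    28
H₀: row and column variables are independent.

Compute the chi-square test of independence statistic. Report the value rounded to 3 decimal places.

Row totals [48, 51, 53], col totals [55, 38, 59], n=152
χ² = (13−17.37)²/17.37 + (14−12.00)²/12.00 + (21−18.63)²/18.63 + (26−18.45)²/18.45 + (15−12.75)²/12.75 + (10−19.80)²/19.80 + (16−19.18)²/19.18 + (9−13.25)²/13.25 + (28−20.57)²/20.57 = 14.6349
df = 4

test statistic = 14.635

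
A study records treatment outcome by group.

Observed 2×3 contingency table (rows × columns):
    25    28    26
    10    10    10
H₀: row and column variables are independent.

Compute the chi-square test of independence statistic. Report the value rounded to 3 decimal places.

Row totals [79, 30], col totals [35, 38, 36], n=109
χ² = (25−25.37)²/25.37 + (28−27.54)²/27.54 + (26−26.09)²/26.09 + (10−9.63)²/9.63 + (10−10.46)²/10.46 + (10−9.91)²/9.91 = 0.0482
df = 2

test statistic = 0.048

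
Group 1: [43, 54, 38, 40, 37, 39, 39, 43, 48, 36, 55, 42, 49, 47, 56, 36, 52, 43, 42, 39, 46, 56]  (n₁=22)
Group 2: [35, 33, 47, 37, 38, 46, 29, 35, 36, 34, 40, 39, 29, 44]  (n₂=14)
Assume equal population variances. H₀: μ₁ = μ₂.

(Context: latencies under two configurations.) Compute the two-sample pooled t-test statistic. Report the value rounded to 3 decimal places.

x̄₁=44.545, s₁=6.674, n₁=22
x̄₂=37.286, s₂=5.581, n₂=14
s_p² = [21·6.674² + 13·5.581²]/34 = 39.4209
SE = √(s_p²·(1/22+1/14)) = 2.1465
t = (44.545−37.286)/2.1465 = 3.3821
df = 34

test statistic = 3.382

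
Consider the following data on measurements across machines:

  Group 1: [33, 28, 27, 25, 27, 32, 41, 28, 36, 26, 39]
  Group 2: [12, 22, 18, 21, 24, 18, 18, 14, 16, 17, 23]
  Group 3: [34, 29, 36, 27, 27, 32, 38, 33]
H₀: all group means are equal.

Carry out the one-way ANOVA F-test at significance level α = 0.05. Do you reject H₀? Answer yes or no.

Group means [31.09, 18.45, 32.00], grand mean 26.700
SSB = Σnᵢ(x̄ᵢ−x̄)² = 1184.664; SSW = ΣΣ(x−x̄ᵢ)² = 561.636
MSB = 1184.664/2 = 592.3318; MSW = 561.636/27 = 20.8013
F = MSB/MSW = 28.4756
df = (2, 27)
p-value (upper-tail) = 0.00000
At α=0.05: p < α → reject H₀

reject H₀: yes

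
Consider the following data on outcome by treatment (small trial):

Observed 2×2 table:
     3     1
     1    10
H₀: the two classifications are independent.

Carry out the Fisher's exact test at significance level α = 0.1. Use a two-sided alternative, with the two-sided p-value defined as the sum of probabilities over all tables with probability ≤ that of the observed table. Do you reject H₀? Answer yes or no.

reject H₀: yes

Margins: r₁=4, r₂=11, c₁=4, c₂=11, n=15
p_obs = C(4,3)·C(11,1)/C(15,4); sum pmf over tables with pmf ≤ p_obs
p-value (two-sided) = 0.03297
At α=0.1: p < α → reject H₀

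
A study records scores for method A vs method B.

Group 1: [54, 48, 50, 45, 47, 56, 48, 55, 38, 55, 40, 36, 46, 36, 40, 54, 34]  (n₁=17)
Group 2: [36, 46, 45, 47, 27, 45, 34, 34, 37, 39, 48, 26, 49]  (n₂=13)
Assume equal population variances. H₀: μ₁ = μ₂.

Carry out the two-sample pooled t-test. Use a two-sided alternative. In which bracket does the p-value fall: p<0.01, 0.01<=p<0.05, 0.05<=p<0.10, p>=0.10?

x̄₁=46.000, s₁=7.483, n₁=17
x̄₂=39.462, s₂=7.849, n₂=13
s_p² = [16·7.483² + 12·7.849²]/28 = 58.4011
SE = √(s_p²·(1/17+1/13)) = 2.8156
t = (46.000−39.462)/2.8156 = 2.3222
df = 28
p-value (two-sided) = 0.02772
→ bracket: 0.01<=p<0.05

p-value bracket: 0.01<=p<0.05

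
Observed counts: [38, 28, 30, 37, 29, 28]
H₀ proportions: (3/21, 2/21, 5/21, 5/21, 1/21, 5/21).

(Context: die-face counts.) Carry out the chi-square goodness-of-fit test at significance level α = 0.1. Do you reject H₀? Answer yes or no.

n = 190; E_i = n·p_i = [27.14, 18.10, 45.24, 45.24, 9.05, 45.24]
χ² = (38−27.14)²/27.14 + (28−18.10)²/18.10 + (30−45.24)²/45.24 + (37−45.24)²/45.24 + (29−9.05)²/9.05 + (28−45.24)²/45.24 = 66.9663
df = 5
p-value (upper-tail) = 0.00000
At α=0.1: p < α → reject H₀

reject H₀: yes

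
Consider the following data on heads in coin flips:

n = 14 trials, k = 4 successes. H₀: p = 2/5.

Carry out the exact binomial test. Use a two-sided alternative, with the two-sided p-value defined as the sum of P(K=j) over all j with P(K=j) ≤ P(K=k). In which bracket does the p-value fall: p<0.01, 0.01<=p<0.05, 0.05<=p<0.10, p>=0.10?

p-value bracket: p>=0.10

Exact binomial: n=14, k=4, p₀=2/5=0.4000
P(X=j) = C(n,j)·p₀^j·(1−p₀)^(n−j); p = Σ P(X=j) over j with P(X=j) ≤ P(X=4)
p-value (two-sided) = 0.42940
→ bracket: p>=0.10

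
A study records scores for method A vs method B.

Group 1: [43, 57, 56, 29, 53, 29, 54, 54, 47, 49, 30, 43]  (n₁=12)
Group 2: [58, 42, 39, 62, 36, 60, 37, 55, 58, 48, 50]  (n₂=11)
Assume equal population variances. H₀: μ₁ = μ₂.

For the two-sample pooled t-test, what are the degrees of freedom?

df = n₁ + n₂ − 2 = 12 + 11 − 2 = 21

degrees of freedom = 21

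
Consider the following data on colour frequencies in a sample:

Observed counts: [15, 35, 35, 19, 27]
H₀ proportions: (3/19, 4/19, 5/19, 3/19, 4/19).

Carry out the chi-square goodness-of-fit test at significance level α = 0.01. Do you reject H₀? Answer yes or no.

reject H₀: no

n = 131; E_i = n·p_i = [20.68, 27.58, 34.47, 20.68, 27.58]
χ² = (15−20.68)²/20.68 + (35−27.58)²/27.58 + (35−34.47)²/34.47 + (19−20.68)²/20.68 + (27−27.58)²/27.58 = 3.7163
df = 4
p-value (upper-tail) = 0.44576
At α=0.01: p ≥ α → fail to reject H₀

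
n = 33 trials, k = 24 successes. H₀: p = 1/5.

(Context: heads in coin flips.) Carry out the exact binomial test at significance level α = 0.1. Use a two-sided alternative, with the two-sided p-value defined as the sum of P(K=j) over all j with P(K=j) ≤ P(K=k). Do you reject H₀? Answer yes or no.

reject H₀: yes

Exact binomial: n=33, k=24, p₀=1/5=0.2000
P(X=j) = C(n,j)·p₀^j·(1−p₀)^(n−j); p = Σ P(X=j) over j with P(X=j) ≤ P(X=24)
p-value (two-sided) = 0.00000
At α=0.1: p < α → reject H₀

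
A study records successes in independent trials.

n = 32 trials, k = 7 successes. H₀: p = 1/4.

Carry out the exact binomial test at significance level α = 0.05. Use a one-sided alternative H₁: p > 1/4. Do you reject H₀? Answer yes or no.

Exact binomial: n=32, k=7, p₀=1/4=0.2500
P(X≥7) from Σ C(n,i)·p₀^i·(1−p₀)^(n−i)
p-value (one-sided, H₁ greater) = 0.72213
At α=0.05: p ≥ α → fail to reject H₀

reject H₀: no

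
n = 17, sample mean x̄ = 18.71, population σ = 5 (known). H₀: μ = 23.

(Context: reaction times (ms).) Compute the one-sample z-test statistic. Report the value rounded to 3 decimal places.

test statistic = -3.538

SE = σ/√n = 5/√17 = 1.2127
z = (x̄−μ₀)/SE = (18.71−23)/1.2127 = -3.5376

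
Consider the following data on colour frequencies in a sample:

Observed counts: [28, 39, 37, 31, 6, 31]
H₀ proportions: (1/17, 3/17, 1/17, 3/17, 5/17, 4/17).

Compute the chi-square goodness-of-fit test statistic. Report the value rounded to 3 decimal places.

n = 172; E_i = n·p_i = [10.12, 30.35, 10.12, 30.35, 50.59, 40.47]
χ² = (28−10.12)²/10.12 + (39−30.35)²/30.35 + (37−10.12)²/10.12 + (31−30.35)²/30.35 + (6−50.59)²/50.59 + (31−40.47)²/40.47 = 147.0251
df = 5

test statistic = 147.025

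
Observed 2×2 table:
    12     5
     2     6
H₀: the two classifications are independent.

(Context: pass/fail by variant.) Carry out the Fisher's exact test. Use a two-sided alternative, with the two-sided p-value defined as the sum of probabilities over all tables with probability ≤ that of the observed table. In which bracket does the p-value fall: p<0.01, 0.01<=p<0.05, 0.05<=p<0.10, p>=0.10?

p-value bracket: 0.05<=p<0.10

Margins: r₁=17, r₂=8, c₁=14, c₂=11, n=25
p_obs = C(17,12)·C(8,2)/C(25,14); sum pmf over tables with pmf ≤ p_obs
p-value (two-sided) = 0.08098
→ bracket: 0.05<=p<0.10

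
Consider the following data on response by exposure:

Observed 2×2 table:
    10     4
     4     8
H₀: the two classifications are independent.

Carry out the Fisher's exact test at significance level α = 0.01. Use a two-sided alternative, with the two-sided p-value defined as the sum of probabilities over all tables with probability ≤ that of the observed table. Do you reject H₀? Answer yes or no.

Margins: r₁=14, r₂=12, c₁=14, c₂=12, n=26
p_obs = C(14,10)·C(12,4)/C(26,14); sum pmf over tables with pmf ≤ p_obs
p-value (two-sided) = 0.11314
At α=0.01: p ≥ α → fail to reject H₀

reject H₀: no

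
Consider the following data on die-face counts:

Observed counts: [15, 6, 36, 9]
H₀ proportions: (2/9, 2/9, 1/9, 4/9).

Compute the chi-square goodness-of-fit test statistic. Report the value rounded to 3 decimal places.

n = 66; E_i = n·p_i = [14.67, 14.67, 7.33, 29.33]
χ² = (15−14.67)²/14.67 + (6−14.67)²/14.67 + (36−7.33)²/7.33 + (9−29.33)²/29.33 = 131.2841
df = 3

test statistic = 131.284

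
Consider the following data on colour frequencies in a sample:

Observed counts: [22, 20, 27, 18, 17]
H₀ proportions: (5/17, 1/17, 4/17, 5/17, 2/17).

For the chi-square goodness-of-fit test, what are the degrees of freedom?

degrees of freedom = 4

df = k − 1 = 5 − 1 = 4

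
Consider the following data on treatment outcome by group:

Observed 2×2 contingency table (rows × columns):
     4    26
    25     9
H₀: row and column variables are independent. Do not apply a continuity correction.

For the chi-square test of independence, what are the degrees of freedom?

df = (r−1)(c−1) = (2−1)·(2−1) = 1

degrees of freedom = 1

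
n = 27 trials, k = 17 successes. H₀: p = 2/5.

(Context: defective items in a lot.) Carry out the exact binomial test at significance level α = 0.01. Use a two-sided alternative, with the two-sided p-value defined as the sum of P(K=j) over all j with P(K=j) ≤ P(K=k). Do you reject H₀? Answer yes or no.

reject H₀: no

Exact binomial: n=27, k=17, p₀=2/5=0.4000
P(X=j) = C(n,j)·p₀^j·(1−p₀)^(n−j); p = Σ P(X=j) over j with P(X=j) ≤ P(X=17)
p-value (two-sided) = 0.01800
At α=0.01: p ≥ α → fail to reject H₀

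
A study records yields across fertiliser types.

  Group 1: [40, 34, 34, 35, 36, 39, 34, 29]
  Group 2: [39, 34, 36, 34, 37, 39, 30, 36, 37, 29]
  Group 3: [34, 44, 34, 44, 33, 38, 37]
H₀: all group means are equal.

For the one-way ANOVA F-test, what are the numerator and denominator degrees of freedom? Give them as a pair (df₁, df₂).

degrees of freedom = [2, 22]

k = 3 groups, N = 25 total
df = (k−1, N−k) = (3−1, 25−3) = (2, 22)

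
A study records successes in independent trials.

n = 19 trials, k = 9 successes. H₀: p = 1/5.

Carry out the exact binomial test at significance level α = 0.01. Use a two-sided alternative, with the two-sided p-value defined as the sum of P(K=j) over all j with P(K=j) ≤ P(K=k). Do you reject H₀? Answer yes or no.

reject H₀: yes

Exact binomial: n=19, k=9, p₀=1/5=0.2000
P(X=j) = C(n,j)·p₀^j·(1−p₀)^(n−j); p = Σ P(X=j) over j with P(X=j) ≤ P(X=9)
p-value (two-sided) = 0.00666
At α=0.01: p < α → reject H₀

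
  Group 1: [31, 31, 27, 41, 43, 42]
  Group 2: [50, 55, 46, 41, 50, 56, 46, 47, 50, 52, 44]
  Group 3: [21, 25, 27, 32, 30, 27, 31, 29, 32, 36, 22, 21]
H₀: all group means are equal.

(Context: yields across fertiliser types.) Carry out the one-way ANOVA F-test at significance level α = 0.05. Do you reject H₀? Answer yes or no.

Group means [35.83, 48.82, 27.75], grand mean 37.414
SSB = Σnᵢ(x̄ᵢ−x̄)² = 2566.315; SSW = ΣΣ(x−x̄ᵢ)² = 702.720
MSB = 2566.315/2 = 1283.1574; MSW = 702.720/26 = 27.0277
F = MSB/MSW = 47.4757
df = (2, 26)
p-value (upper-tail) = 0.00000
At α=0.05: p < α → reject H₀

reject H₀: yes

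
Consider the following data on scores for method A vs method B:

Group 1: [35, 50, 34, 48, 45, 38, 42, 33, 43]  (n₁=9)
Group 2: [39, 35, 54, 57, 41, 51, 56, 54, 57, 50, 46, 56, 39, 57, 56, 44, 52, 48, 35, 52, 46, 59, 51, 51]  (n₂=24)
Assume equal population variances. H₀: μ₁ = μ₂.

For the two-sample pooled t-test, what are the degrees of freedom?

degrees of freedom = 31

df = n₁ + n₂ − 2 = 9 + 24 − 2 = 31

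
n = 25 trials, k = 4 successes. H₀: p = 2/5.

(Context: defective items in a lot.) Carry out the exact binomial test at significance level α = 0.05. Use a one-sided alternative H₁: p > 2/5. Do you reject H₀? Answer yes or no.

reject H₀: no

Exact binomial: n=25, k=4, p₀=2/5=0.4000
P(X≥4) from Σ C(n,i)·p₀^i·(1−p₀)^(n−i)
p-value (one-sided, H₁ greater) = 0.99763
At α=0.05: p ≥ α → fail to reject H₀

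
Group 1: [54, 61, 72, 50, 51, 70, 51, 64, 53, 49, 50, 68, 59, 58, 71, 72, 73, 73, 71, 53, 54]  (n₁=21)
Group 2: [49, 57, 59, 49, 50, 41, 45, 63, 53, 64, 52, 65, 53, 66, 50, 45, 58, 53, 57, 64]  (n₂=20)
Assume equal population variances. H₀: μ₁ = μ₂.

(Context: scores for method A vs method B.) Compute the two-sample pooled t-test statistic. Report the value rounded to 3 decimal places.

x̄₁=60.810, s₁=9.201, n₁=21
x̄₂=54.650, s₂=7.315, n₂=20
s_p² = [20·9.201² + 19·7.315²]/39 = 69.4817
SE = √(s_p²·(1/21+1/20)) = 2.6044
t = (60.810−54.650)/2.6044 = 2.3651
df = 39

test statistic = 2.365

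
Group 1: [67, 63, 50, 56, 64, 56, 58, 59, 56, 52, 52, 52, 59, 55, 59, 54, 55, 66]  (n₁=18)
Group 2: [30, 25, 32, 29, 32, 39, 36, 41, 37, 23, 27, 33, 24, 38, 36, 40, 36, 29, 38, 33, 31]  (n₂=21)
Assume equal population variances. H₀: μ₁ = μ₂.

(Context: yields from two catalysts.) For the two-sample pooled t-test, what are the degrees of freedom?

degrees of freedom = 37

df = n₁ + n₂ − 2 = 18 + 21 − 2 = 37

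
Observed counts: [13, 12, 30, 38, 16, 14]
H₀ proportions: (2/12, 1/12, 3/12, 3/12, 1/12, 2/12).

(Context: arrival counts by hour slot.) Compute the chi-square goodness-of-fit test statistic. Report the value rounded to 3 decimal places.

test statistic = 10.057

n = 123; E_i = n·p_i = [20.50, 10.25, 30.75, 30.75, 10.25, 20.50]
χ² = (13−20.50)²/20.50 + (12−10.25)²/10.25 + (30−30.75)²/30.75 + (38−30.75)²/30.75 + (16−10.25)²/10.25 + (14−20.50)²/20.50 = 10.0569
df = 5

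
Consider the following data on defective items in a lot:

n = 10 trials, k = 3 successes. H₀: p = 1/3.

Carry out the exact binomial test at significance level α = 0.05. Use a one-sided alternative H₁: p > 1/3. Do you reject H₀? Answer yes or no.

Exact binomial: n=10, k=3, p₀=1/3=0.3333
P(X≥3) from Σ C(n,i)·p₀^i·(1−p₀)^(n−i)
p-value (one-sided, H₁ greater) = 0.70086
At α=0.05: p ≥ α → fail to reject H₀

reject H₀: no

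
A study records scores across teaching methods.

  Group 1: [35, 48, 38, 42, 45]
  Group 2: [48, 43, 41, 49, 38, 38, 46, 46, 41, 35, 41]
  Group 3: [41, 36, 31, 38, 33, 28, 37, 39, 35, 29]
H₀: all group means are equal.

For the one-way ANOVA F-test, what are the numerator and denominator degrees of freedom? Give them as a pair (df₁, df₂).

k = 3 groups, N = 26 total
df = (k−1, N−k) = (3−1, 26−3) = (2, 23)

degrees of freedom = [2, 23]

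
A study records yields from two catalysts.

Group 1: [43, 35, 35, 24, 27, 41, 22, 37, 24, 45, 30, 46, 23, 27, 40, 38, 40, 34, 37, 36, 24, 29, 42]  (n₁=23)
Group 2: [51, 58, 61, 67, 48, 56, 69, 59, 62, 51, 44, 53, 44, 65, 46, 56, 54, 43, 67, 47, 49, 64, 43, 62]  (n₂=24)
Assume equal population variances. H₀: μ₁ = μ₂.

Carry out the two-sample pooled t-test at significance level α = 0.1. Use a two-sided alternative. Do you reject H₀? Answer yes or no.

x̄₁=33.870, s₁=7.612, n₁=23
x̄₂=54.958, s₂=8.400, n₂=24
s_p² = [22·7.612² + 23·8.400²]/45 = 64.3904
SE = √(s_p²·(1/23+1/24)) = 2.3415
t = (33.870−54.958)/2.3415 = -9.0066
df = 45
p-value (two-sided) = 0.00000
At α=0.1: p < α → reject H₀

reject H₀: yes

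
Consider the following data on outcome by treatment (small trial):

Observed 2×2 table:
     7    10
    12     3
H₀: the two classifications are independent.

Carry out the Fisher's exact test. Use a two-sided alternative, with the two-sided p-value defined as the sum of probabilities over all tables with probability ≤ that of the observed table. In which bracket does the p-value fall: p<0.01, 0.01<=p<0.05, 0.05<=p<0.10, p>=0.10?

p-value bracket: 0.01<=p<0.05

Margins: r₁=17, r₂=15, c₁=19, c₂=13, n=32
p_obs = C(17,7)·C(15,12)/C(32,19); sum pmf over tables with pmf ≤ p_obs
p-value (two-sided) = 0.03592
→ bracket: 0.01<=p<0.05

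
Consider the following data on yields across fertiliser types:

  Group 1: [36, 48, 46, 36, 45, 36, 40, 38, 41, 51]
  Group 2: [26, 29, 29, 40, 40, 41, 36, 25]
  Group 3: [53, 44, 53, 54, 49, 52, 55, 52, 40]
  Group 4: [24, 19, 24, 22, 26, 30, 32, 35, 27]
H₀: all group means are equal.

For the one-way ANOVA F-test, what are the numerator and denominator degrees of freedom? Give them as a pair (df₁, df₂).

k = 4 groups, N = 36 total
df = (k−1, N−k) = (4−1, 36−4) = (3, 32)

degrees of freedom = [3, 32]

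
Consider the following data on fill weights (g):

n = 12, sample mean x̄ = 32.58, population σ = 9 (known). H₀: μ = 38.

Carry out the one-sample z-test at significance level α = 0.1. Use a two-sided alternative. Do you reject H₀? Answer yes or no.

reject H₀: yes

SE = σ/√n = 9/√12 = 2.5981
z = (x̄−μ₀)/SE = (32.58−38)/2.5981 = -2.0862
p-value (two-sided) = 0.03696
At α=0.1: p < α → reject H₀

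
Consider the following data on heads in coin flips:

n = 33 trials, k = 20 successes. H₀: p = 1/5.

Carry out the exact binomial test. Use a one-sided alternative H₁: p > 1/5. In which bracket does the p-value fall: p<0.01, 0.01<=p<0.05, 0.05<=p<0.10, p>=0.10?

p-value bracket: p<0.01

Exact binomial: n=33, k=20, p₀=1/5=0.2000
P(X≥20) from Σ C(n,i)·p₀^i·(1−p₀)^(n−i)
p-value (one-sided, H₁ greater) = 0.00000
→ bracket: p<0.01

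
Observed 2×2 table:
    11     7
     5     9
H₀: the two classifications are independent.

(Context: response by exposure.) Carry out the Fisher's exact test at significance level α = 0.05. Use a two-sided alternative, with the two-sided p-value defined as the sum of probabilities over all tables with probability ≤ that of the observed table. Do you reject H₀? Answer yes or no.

Margins: r₁=18, r₂=14, c₁=16, c₂=16, n=32
p_obs = C(18,11)·C(14,5)/C(32,16); sum pmf over tables with pmf ≤ p_obs
p-value (two-sided) = 0.28516
At α=0.05: p ≥ α → fail to reject H₀

reject H₀: no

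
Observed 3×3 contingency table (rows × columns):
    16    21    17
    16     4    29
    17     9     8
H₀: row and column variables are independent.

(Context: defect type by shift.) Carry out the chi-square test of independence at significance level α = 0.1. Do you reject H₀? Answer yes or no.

Row totals [54, 49, 34], col totals [49, 34, 54], n=137
χ² = (16−19.31)²/19.31 + (21−13.40)²/13.40 + (17−21.28)²/21.28 + (16−17.53)²/17.53 + (4−12.16)²/12.16 + (29−19.31)²/19.31 + (17−12.16)²/12.16 + (9−8.44)²/8.44 + (8−13.40)²/13.40 = 20.3466
df = 4
p-value (upper-tail) = 0.00043
At α=0.1: p < α → reject H₀

reject H₀: yes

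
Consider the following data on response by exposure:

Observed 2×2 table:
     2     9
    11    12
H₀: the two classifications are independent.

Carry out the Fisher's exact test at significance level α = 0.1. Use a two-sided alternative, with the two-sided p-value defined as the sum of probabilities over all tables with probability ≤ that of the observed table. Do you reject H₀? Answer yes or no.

reject H₀: no

Margins: r₁=11, r₂=23, c₁=13, c₂=21, n=34
p_obs = C(11,2)·C(23,11)/C(34,13); sum pmf over tables with pmf ≤ p_obs
p-value (two-sided) = 0.13982
At α=0.1: p ≥ α → fail to reject H₀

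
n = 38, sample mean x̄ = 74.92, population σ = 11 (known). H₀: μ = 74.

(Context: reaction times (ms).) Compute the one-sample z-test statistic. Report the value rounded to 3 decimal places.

test statistic = 0.516

SE = σ/√n = 11/√38 = 1.7844
z = (x̄−μ₀)/SE = (74.92−74)/1.7844 = 0.5156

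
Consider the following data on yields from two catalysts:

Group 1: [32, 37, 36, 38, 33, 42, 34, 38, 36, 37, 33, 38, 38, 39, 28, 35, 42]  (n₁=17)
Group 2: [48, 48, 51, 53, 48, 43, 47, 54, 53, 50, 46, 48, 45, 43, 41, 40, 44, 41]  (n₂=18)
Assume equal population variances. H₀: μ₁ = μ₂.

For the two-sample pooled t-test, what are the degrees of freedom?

degrees of freedom = 33

df = n₁ + n₂ − 2 = 17 + 18 − 2 = 33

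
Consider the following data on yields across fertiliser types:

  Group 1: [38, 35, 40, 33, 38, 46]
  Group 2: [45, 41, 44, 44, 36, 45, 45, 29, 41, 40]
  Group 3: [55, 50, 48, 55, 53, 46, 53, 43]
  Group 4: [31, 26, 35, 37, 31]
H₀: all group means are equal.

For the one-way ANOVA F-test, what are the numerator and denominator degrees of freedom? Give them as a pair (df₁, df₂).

degrees of freedom = [3, 25]

k = 4 groups, N = 29 total
df = (k−1, N−k) = (4−1, 29−4) = (3, 25)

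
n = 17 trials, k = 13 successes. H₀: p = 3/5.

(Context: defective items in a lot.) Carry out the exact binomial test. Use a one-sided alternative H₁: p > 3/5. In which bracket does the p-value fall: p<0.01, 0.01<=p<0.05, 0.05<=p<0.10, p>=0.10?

Exact binomial: n=17, k=13, p₀=3/5=0.6000
P(X≥13) from Σ C(n,i)·p₀^i·(1−p₀)^(n−i)
p-value (one-sided, H₁ greater) = 0.12600
→ bracket: p>=0.10

p-value bracket: p>=0.10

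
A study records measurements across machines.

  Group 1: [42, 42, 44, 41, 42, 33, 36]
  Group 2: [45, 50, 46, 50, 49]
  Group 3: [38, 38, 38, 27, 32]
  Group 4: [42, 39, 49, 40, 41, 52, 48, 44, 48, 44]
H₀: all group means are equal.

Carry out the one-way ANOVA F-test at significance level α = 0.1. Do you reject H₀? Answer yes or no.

reject H₀: yes

Group means [40.00, 48.00, 34.60, 44.70], grand mean 42.222
SSB = Σnᵢ(x̄ᵢ−x̄)² = 553.367; SSW = ΣΣ(x−x̄ᵢ)² = 385.300
MSB = 553.367/3 = 184.4556; MSW = 385.300/23 = 16.7522
F = MSB/MSW = 11.0108
df = (3, 23)
p-value (upper-tail) = 0.00011
At α=0.1: p < α → reject H₀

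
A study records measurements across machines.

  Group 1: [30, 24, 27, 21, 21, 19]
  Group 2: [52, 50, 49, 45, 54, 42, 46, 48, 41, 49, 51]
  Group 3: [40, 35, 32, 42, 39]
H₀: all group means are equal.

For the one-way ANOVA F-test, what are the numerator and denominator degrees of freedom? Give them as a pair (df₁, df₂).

degrees of freedom = [2, 19]

k = 3 groups, N = 22 total
df = (k−1, N−k) = (3−1, 22−3) = (2, 19)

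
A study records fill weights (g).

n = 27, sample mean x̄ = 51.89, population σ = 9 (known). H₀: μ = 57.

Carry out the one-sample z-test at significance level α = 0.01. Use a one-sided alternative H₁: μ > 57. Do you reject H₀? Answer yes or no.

SE = σ/√n = 9/√27 = 1.7321
z = (x̄−μ₀)/SE = (51.89−57)/1.7321 = -2.9503
p-value (one-sided, H₁ greater) = 0.99841
At α=0.01: p ≥ α → fail to reject H₀

reject H₀: no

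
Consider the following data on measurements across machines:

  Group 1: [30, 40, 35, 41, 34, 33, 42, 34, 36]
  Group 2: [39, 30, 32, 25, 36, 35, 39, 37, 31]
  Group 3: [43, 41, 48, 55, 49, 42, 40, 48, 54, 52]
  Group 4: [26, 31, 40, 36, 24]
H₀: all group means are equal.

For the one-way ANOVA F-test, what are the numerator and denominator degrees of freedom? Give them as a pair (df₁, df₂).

k = 4 groups, N = 33 total
df = (k−1, N−k) = (4−1, 33−4) = (3, 29)

degrees of freedom = [3, 29]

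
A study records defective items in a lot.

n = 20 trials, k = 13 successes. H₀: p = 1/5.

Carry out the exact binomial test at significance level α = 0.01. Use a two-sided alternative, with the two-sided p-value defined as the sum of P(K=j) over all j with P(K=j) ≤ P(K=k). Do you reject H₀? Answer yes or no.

Exact binomial: n=20, k=13, p₀=1/5=0.2000
P(X=j) = C(n,j)·p₀^j·(1−p₀)^(n−j); p = Σ P(X=j) over j with P(X=j) ≤ P(X=13)
p-value (two-sided) = 0.00002
At α=0.01: p < α → reject H₀

reject H₀: yes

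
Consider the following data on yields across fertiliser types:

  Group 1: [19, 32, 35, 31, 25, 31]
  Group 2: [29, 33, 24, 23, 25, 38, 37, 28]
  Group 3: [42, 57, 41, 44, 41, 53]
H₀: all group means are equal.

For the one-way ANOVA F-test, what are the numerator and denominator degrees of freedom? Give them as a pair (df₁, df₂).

k = 3 groups, N = 20 total
df = (k−1, N−k) = (3−1, 20−3) = (2, 17)

degrees of freedom = [2, 17]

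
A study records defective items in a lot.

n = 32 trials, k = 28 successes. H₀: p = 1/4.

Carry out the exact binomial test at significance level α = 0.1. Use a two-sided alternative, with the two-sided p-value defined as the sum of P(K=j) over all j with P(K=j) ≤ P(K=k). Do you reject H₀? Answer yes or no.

reject H₀: yes

Exact binomial: n=32, k=28, p₀=1/4=0.2500
P(X=j) = C(n,j)·p₀^j·(1−p₀)^(n−j); p = Σ P(X=j) over j with P(X=j) ≤ P(X=28)
p-value (two-sided) = 0.00000
At α=0.1: p < α → reject H₀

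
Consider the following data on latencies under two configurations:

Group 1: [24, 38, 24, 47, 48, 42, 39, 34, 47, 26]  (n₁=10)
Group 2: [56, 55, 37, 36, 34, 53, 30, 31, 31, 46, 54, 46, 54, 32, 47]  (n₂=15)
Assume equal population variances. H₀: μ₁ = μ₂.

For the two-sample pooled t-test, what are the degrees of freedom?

degrees of freedom = 23

df = n₁ + n₂ − 2 = 10 + 15 − 2 = 23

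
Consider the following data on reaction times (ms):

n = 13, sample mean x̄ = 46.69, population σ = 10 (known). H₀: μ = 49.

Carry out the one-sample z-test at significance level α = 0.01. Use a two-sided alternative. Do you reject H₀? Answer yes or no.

SE = σ/√n = 10/√13 = 2.7735
z = (x̄−μ₀)/SE = (46.69−49)/2.7735 = -0.8329
p-value (two-sided) = 0.40491
At α=0.01: p ≥ α → fail to reject H₀

reject H₀: no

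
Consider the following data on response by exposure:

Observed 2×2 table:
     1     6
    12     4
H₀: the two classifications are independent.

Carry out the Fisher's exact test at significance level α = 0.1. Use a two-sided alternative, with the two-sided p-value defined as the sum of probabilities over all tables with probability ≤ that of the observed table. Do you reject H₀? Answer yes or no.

Margins: r₁=7, r₂=16, c₁=13, c₂=10, n=23
p_obs = C(7,1)·C(16,12)/C(23,13); sum pmf over tables with pmf ≤ p_obs
p-value (two-sided) = 0.01862
At α=0.1: p < α → reject H₀

reject H₀: yes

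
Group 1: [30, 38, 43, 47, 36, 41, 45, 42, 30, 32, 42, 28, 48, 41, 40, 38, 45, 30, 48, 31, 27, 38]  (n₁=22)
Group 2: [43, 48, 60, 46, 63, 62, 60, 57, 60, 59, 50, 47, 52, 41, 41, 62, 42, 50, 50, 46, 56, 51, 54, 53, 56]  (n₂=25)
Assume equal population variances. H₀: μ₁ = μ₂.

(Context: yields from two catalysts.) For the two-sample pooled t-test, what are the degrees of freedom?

degrees of freedom = 45

df = n₁ + n₂ − 2 = 22 + 25 − 2 = 45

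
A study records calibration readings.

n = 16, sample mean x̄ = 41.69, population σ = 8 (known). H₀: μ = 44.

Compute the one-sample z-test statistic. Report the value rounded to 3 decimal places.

test statistic = -1.155

SE = σ/√n = 8/√16 = 2.0000
z = (x̄−μ₀)/SE = (41.69−44)/2.0000 = -1.1550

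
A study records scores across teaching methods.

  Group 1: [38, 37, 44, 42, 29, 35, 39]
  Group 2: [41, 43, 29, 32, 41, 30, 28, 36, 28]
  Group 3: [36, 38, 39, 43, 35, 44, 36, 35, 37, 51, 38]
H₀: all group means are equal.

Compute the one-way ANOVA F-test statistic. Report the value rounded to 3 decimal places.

Group means [37.71, 34.22, 39.27], grand mean 37.185
SSB = Σnᵢ(x̄ᵢ−x̄)² = 128.908; SSW = ΣΣ(x−x̄ᵢ)² = 683.166
MSB = 128.908/2 = 64.4541; MSW = 683.166/24 = 28.4652
F = MSB/MSW = 2.2643
df = (2, 24)

test statistic = 2.264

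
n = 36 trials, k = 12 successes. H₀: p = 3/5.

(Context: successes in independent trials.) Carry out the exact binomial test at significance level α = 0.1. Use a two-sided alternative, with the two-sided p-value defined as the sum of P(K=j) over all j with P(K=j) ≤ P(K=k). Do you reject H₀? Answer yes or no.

reject H₀: yes

Exact binomial: n=36, k=12, p₀=3/5=0.6000
P(X=j) = C(n,j)·p₀^j·(1−p₀)^(n−j); p = Σ P(X=j) over j with P(X=j) ≤ P(X=12)
p-value (two-sided) = 0.00176
At α=0.1: p < α → reject H₀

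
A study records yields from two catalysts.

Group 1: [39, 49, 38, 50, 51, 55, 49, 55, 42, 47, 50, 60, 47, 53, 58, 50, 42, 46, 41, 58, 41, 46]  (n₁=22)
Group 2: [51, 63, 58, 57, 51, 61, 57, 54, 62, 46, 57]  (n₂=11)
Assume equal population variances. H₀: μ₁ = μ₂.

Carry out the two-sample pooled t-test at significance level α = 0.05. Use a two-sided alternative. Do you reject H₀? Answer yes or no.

x̄₁=48.500, s₁=6.345, n₁=22
x̄₂=56.091, s₂=5.205, n₂=11
s_p² = [21·6.345² + 10·5.205²]/31 = 36.0132
SE = √(s_p²·(1/22+1/11)) = 2.2161
t = (48.500−56.091)/2.2161 = -3.4254
df = 31
p-value (two-sided) = 0.00175
At α=0.05: p < α → reject H₀

reject H₀: yes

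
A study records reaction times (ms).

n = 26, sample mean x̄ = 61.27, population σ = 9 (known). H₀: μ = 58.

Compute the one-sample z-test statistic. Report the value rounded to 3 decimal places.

test statistic = 1.853

SE = σ/√n = 9/√26 = 1.7650
z = (x̄−μ₀)/SE = (61.27−58)/1.7650 = 1.8526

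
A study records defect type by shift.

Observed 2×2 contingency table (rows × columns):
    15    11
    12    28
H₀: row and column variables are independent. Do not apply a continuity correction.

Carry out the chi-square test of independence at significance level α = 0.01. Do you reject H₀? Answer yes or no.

Row totals [26, 40], col totals [27, 39], n=66
χ² = (15−10.64)²/10.64 + (11−15.36)²/15.36 + (12−16.36)²/16.36 + (28−23.64)²/23.64 = 4.9988
df = 1
p-value (upper-tail) = 0.02536
At α=0.01: p ≥ α → fail to reject H₀

reject H₀: no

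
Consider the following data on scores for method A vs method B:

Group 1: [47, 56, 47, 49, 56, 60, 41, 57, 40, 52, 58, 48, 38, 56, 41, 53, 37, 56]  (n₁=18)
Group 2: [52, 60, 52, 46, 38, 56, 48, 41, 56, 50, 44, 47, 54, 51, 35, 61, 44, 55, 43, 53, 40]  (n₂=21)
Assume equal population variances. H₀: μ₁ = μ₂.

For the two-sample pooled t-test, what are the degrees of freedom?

df = n₁ + n₂ − 2 = 18 + 21 − 2 = 37

degrees of freedom = 37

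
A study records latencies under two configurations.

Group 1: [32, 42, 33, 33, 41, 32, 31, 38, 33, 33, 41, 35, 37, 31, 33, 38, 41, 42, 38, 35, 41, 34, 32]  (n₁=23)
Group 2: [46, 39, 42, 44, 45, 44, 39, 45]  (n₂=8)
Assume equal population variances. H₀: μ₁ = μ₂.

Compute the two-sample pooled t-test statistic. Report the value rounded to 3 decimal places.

x̄₁=35.913, s₁=3.895, n₁=23
x̄₂=43.000, s₂=2.726, n₂=8
s_p² = [22·3.895² + 7·2.726²]/29 = 13.3043
SE = √(s_p²·(1/23+1/8)) = 1.4972
t = (35.913−43.000)/1.4972 = -4.7336
df = 29

test statistic = -4.734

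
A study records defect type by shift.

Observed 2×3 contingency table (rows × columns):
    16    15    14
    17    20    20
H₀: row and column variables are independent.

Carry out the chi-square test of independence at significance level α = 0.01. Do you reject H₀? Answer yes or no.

reject H₀: no

Row totals [45, 57], col totals [33, 35, 34], n=102
χ² = (16−14.56)²/14.56 + (15−15.44)²/15.44 + (14−15.00)²/15.00 + (17−18.44)²/18.44 + (20−19.56)²/19.56 + (20−19.00)²/19.00 = 0.3971
df = 2
p-value (upper-tail) = 0.81990
At α=0.01: p ≥ α → fail to reject H₀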